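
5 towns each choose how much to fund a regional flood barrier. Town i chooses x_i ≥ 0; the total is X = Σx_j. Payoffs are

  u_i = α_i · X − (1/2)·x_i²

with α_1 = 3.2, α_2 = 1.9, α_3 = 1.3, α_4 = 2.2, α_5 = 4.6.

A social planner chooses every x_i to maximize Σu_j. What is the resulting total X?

Planner FOC: ∂(Σu_j)/∂x_i = (Σα_j) − x_i = 0, so x_i^SO = Σα_j = 13.2 for every i; X^SO = 66.

66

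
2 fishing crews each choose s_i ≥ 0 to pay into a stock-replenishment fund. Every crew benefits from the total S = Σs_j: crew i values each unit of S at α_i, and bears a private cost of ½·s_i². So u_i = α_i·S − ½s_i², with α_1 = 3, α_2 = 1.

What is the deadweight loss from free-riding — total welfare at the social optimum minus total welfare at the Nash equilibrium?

Crew i's FOC: ∂u_i/∂s_i = α_i − s_i = 0, so s_i* = α_i.
NE contributions = (3, 1); S = 4.
W^NE = (Σα)·S − ½Σα_i² = 4² − ½·10 = 11.
Planner sets s_i = Σα_j = 4 for every i, so S^SO = 2·4 = 8.
W^SO = (Σα)·S^SO − ½·2·(Σα)² = (2/2)·4² = 16.
Deadweight loss = W^SO − W^NE = 5.

5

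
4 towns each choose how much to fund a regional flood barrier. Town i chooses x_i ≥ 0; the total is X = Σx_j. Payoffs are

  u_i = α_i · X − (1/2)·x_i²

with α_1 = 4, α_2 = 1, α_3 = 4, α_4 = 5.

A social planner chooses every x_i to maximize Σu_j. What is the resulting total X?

Planner FOC: ∂(Σu_j)/∂x_i = (Σα_j) − x_i = 0, so x_i^SO = Σα_j = 14 for every i; X^SO = 56.

56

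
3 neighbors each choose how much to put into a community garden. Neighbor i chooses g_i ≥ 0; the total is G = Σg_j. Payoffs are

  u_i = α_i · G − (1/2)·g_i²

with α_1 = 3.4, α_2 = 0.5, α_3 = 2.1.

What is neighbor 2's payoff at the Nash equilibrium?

Neighbor i's FOC: ∂u_i/∂g_i = α_i − g_i = 0, so g_i* = α_i.
NE contributions = (3.4, 0.5, 2.1); G = 6.
u_2 = α_2·G − ½·(g_2)² = 0.5·6 − ½·0.5² = 2.875.

2.875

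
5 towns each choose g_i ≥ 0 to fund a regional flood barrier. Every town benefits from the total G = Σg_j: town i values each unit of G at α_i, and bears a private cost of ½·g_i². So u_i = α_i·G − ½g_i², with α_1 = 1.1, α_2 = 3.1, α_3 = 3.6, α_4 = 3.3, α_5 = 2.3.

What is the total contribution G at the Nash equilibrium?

Town i's FOC: ∂u_i/∂g_i = α_i − g_i = 0, so g_i* = α_i.
NE contributions = (1.1, 3.1, 3.6, 3.3, 2.3); G = 13.4.

13.4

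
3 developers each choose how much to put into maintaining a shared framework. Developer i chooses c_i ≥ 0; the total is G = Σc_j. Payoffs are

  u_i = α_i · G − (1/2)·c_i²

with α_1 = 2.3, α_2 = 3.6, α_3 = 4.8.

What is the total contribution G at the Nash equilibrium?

10.7

Developer i's FOC: ∂u_i/∂c_i = α_i − c_i = 0, so c_i* = α_i.
NE contributions = (2.3, 3.6, 4.8); G = 10.7.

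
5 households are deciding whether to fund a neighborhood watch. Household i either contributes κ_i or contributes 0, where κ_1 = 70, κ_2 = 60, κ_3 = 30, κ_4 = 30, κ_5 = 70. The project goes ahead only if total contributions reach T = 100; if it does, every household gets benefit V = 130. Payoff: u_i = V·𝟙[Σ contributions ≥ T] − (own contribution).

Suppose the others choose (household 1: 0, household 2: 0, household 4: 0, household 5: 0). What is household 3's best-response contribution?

Others' total = 0. Even contributing 30 gives 30 < 100: no benefit either way.
Best response: 0.

0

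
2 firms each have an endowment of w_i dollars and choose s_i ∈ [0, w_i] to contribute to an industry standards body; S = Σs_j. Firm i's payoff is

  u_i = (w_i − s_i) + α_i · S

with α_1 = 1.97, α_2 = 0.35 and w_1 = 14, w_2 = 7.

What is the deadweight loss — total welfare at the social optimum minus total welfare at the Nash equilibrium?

∂u_i/∂s_i = α_i − 1, so firm i contributes w_i if α_i > 1, else 0.
α_i > 1 for i ∈ {1}; NE contributions (14, 0), S = 14.
W^NE = Σw_i − S^NE + (Σα_i)·S^NE = 21 + 1.32·14 = 39.48.
Planner: ∂(Σu_j)/∂s_i = Σα_j − 1 = 1.32 > 0, so everyone contributes w_i; S^SO = 21, W^SO = 21 + 1.32·21 = 48.72.
Deadweight loss = 9.24.

9.24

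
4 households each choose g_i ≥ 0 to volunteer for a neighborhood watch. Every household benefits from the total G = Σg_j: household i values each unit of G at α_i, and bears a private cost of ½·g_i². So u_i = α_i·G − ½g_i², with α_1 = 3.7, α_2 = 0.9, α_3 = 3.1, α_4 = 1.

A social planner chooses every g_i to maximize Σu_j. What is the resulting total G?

34.8

Planner FOC: ∂(Σu_j)/∂g_i = (Σα_j) − g_i = 0, so g_i^SO = Σα_j = 8.7 for every i; G^SO = 34.8.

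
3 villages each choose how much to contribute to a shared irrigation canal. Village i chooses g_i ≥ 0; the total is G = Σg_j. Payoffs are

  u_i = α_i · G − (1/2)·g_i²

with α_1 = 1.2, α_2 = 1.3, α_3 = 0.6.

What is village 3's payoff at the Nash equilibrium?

1.68

Village i's FOC: ∂u_i/∂g_i = α_i − g_i = 0, so g_i* = α_i.
NE contributions = (1.2, 1.3, 0.6); G = 3.1.
u_3 = α_3·G − ½·(g_3)² = 0.6·3.1 − ½·0.6² = 1.68.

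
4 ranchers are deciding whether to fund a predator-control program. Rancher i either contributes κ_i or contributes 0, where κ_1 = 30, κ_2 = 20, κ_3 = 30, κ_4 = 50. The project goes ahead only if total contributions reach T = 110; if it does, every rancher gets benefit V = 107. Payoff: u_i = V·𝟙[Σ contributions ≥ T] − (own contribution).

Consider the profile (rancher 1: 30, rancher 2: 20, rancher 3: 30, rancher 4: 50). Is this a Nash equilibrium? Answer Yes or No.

No

Total = 130 ≥ 110: provided.
Rancher 1 (pledges 30, payoff 77): dropping to 0 → total 100, payoff 0. No gain.
Rancher 2 (pledges 20, payoff 87): dropping to 0 → total 110, payoff 107. Profitable deviation.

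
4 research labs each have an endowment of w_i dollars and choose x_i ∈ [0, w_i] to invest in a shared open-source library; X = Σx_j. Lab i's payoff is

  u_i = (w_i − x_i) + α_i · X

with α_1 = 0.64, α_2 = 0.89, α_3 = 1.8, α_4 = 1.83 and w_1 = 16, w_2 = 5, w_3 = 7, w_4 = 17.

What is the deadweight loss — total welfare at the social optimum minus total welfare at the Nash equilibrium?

87.36

∂u_i/∂x_i = α_i − 1, so lab i contributes w_i if α_i > 1, else 0.
α_i > 1 for i ∈ {3, 4}; NE contributions (0, 0, 7, 17), X = 24.
W^NE = Σw_i − X^NE + (Σα_i)·X^NE = 45 + 4.16·24 = 144.84.
Planner: ∂(Σu_j)/∂x_i = Σα_j − 1 = 4.16 > 0, so everyone contributes w_i; X^SO = 45, W^SO = 45 + 4.16·45 = 232.2.
Deadweight loss = 87.36.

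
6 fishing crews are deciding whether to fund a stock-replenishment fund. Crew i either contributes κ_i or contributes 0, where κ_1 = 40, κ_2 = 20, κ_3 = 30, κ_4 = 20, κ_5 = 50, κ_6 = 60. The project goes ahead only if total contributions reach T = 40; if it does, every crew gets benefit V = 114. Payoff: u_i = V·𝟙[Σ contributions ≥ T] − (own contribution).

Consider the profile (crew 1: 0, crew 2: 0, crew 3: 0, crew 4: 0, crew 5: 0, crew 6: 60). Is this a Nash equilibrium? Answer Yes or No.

Total = 60 ≥ 40: provided.
Crew 1 (pledges 0, payoff 114): pledging 40 → total 100, payoff 74. No gain.
Crew 2 (pledges 0, payoff 114): pledging 20 → total 80, payoff 94. No gain.
Crew 3 (pledges 0, payoff 114): pledging 30 → total 90, payoff 84. No gain.
Crew 4 (pledges 0, payoff 114): pledging 20 → total 80, payoff 94. No gain.
Crew 5 (pledges 0, payoff 114): pledging 50 → total 110, payoff 64. No gain.
Crew 6 (pledges 60, payoff 54): dropping to 0 → total 0, payoff 0. No gain.

Yes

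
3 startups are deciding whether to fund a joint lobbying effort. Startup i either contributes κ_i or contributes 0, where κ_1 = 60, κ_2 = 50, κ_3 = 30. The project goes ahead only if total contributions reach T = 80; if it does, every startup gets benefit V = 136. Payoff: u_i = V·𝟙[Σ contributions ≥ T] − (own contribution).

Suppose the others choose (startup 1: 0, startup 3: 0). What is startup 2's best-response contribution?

Others' total = 0. Even contributing 50 gives 50 < 80: no benefit either way.
Best response: 0.

0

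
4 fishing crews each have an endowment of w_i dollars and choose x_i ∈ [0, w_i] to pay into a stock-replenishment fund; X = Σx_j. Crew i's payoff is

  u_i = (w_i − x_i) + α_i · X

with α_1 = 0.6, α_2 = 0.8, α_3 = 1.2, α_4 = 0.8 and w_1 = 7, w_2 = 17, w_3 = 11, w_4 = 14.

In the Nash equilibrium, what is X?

11

∂u_i/∂x_i = α_i − 1, so crew i contributes w_i if α_i > 1, else 0.
α_i > 1 for i ∈ {3}; NE contributions (0, 0, 11, 0), X = 11.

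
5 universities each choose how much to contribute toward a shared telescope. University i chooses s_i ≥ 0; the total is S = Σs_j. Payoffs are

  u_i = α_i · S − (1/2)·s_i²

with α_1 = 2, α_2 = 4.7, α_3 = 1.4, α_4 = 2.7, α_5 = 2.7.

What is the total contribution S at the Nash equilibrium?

13.5

University i's FOC: ∂u_i/∂s_i = α_i − s_i = 0, so s_i* = α_i.
NE contributions = (2, 4.7, 1.4, 2.7, 2.7); S = 13.5.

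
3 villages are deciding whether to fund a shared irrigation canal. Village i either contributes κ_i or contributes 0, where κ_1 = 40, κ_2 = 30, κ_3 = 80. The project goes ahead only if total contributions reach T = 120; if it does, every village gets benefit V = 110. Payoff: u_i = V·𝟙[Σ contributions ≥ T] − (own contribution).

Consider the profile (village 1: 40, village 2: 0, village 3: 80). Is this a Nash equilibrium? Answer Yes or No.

Total = 120 ≥ 120: provided.
Village 1 (pledges 40, payoff 70): dropping to 0 → total 80, payoff 0. No gain.
Village 2 (pledges 0, payoff 110): pledging 30 → total 150, payoff 80. No gain.
Village 3 (pledges 80, payoff 30): dropping to 0 → total 40, payoff 0. No gain.

Yes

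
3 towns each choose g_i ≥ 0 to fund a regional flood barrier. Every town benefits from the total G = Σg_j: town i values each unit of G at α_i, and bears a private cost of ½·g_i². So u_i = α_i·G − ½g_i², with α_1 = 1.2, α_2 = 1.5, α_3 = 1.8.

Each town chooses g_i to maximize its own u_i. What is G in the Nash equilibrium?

4.5

Town i's FOC: ∂u_i/∂g_i = α_i − g_i = 0, so g_i* = α_i.
NE contributions = (1.2, 1.5, 1.8); G = 4.5.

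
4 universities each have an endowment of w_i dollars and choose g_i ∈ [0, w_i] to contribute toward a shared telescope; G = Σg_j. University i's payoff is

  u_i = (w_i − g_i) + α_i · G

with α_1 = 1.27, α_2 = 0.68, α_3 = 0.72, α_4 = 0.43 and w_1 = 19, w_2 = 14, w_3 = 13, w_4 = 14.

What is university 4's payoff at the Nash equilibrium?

22.17

∂u_i/∂g_i = α_i − 1, so university i contributes w_i if α_i > 1, else 0.
α_i > 1 for i ∈ {1}; NE contributions (19, 0, 0, 0), G = 19.
u_4 = (14 − 0) + 0.43·19 = 22.17.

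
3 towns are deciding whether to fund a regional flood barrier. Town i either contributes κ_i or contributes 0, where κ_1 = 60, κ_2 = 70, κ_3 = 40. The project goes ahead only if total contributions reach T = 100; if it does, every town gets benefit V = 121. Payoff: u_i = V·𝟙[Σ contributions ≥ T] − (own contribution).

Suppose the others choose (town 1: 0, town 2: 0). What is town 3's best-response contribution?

Others' total = 0. Even contributing 40 gives 40 < 100: no benefit either way.
Best response: 0.

0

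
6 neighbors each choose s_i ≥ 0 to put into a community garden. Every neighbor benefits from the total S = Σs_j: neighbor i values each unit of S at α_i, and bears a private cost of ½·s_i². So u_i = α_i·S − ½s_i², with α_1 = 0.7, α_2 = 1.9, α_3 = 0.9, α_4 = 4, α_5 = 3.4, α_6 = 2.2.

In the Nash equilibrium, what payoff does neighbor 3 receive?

Neighbor i's FOC: ∂u_i/∂s_i = α_i − s_i = 0, so s_i* = α_i.
NE contributions = (0.7, 1.9, 0.9, 4, 3.4, 2.2); S = 13.1.
u_3 = α_3·S − ½·(s_3)² = 0.9·13.1 − ½·0.9² = 11.385.

11.385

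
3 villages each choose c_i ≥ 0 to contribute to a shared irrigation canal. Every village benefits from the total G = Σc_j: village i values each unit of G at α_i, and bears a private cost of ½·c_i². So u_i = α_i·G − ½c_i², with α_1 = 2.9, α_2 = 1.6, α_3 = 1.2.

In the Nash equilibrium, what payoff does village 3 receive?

6.12

Village i's FOC: ∂u_i/∂c_i = α_i − c_i = 0, so c_i* = α_i.
NE contributions = (2.9, 1.6, 1.2); G = 5.7.
u_3 = α_3·G − ½·(c_3)² = 1.2·5.7 − ½·1.2² = 6.12.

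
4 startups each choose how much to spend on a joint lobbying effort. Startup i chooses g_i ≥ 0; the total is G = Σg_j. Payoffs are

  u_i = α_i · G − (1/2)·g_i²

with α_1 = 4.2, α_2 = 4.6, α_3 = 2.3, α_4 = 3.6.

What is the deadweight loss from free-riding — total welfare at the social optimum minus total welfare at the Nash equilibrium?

Startup i's FOC: ∂u_i/∂g_i = α_i − g_i = 0, so g_i* = α_i.
NE contributions = (4.2, 4.6, 2.3, 3.6); G = 14.7.
W^NE = (Σα)·G − ½Σα_i² = 14.7² − ½·57.05 = 187.565.
Planner sets g_i = Σα_j = 14.7 for every i, so G^SO = 4·14.7 = 58.8.
W^SO = (Σα)·G^SO − ½·4·(Σα)² = (4/2)·14.7² = 432.18.
Deadweight loss = W^SO − W^NE = 244.615.

244.615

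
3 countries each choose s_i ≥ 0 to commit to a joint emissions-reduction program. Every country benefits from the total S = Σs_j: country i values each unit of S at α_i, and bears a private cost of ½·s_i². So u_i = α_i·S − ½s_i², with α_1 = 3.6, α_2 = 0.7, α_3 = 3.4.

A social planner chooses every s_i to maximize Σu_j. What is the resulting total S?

Planner FOC: ∂(Σu_j)/∂s_i = (Σα_j) − s_i = 0, so s_i^SO = Σα_j = 7.7 for every i; S^SO = 23.1.

23.1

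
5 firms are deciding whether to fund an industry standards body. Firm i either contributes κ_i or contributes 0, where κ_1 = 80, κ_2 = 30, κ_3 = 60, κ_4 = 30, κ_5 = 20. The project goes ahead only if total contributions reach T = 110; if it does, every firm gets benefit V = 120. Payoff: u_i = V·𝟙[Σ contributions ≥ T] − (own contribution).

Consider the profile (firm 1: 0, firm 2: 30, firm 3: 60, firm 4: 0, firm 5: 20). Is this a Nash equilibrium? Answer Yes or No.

Total = 110 ≥ 110: provided.
Firm 1 (pledges 0, payoff 120): pledging 80 → total 190, payoff 40. No gain.
Firm 2 (pledges 30, payoff 90): dropping to 0 → total 80, payoff 0. No gain.
Firm 3 (pledges 60, payoff 60): dropping to 0 → total 50, payoff 0. No gain.
Firm 4 (pledges 0, payoff 120): pledging 30 → total 140, payoff 90. No gain.
Firm 5 (pledges 20, payoff 100): dropping to 0 → total 90, payoff 0. No gain.

Yes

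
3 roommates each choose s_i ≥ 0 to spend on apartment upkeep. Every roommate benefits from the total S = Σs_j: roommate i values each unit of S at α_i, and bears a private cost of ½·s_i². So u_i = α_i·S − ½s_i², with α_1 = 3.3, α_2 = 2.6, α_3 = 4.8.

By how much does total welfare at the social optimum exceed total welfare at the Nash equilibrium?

Roommate i's FOC: ∂u_i/∂s_i = α_i − s_i = 0, so s_i* = α_i.
NE contributions = (3.3, 2.6, 4.8); S = 10.7.
W^NE = (Σα)·S − ½Σα_i² = 10.7² − ½·40.69 = 94.145.
Planner sets s_i = Σα_j = 10.7 for every i, so S^SO = 3·10.7 = 32.1.
W^SO = (Σα)·S^SO − ½·3·(Σα)² = (3/2)·10.7² = 171.735.
Deadweight loss = W^SO − W^NE = 77.59.

77.59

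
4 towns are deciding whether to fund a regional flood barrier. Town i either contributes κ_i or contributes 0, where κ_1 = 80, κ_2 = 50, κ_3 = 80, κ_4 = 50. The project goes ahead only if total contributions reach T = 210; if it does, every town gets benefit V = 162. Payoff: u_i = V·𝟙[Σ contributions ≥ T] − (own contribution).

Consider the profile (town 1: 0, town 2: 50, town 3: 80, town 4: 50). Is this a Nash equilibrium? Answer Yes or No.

No

Total = 180 < 210: not provided.
Town 1 (pledges 0, payoff 0): pledging 80 → total 260, payoff 82. Profitable deviation.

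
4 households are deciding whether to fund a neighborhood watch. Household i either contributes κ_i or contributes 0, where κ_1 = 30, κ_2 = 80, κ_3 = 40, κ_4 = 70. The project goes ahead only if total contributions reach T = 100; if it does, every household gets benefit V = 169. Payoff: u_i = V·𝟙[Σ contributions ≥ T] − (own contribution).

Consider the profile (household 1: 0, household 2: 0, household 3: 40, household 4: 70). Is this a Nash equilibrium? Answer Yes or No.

Total = 110 ≥ 100: provided.
Household 1 (pledges 0, payoff 169): pledging 30 → total 140, payoff 139. No gain.
Household 2 (pledges 0, payoff 169): pledging 80 → total 190, payoff 89. No gain.
Household 3 (pledges 40, payoff 129): dropping to 0 → total 70, payoff 0. No gain.
Household 4 (pledges 70, payoff 99): dropping to 0 → total 40, payoff 0. No gain.

Yes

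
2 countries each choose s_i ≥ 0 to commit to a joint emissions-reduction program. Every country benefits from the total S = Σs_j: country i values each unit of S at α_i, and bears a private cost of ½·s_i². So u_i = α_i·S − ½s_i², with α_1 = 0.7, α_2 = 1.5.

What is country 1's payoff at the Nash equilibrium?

Country i's FOC: ∂u_i/∂s_i = α_i − s_i = 0, so s_i* = α_i.
NE contributions = (0.7, 1.5); S = 2.2.
u_1 = α_1·S − ½·(s_1)² = 0.7·2.2 − ½·0.7² = 1.295.

1.295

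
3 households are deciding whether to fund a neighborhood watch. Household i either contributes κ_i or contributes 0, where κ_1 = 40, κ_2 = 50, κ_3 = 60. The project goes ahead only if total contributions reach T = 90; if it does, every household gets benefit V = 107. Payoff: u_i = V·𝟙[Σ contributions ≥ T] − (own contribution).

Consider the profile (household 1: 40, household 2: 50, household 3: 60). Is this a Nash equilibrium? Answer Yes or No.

Total = 150 ≥ 90: provided.
Household 1 (pledges 40, payoff 67): dropping to 0 → total 110, payoff 107. Profitable deviation.

No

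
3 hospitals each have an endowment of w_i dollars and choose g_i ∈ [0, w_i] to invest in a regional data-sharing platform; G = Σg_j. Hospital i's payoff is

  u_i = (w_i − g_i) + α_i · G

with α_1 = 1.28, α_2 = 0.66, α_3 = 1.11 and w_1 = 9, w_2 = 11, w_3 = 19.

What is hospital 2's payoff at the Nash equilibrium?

29.48

∂u_i/∂g_i = α_i − 1, so hospital i contributes w_i if α_i > 1, else 0.
α_i > 1 for i ∈ {1, 3}; NE contributions (9, 0, 19), G = 28.
u_2 = (11 − 0) + 0.66·28 = 29.48.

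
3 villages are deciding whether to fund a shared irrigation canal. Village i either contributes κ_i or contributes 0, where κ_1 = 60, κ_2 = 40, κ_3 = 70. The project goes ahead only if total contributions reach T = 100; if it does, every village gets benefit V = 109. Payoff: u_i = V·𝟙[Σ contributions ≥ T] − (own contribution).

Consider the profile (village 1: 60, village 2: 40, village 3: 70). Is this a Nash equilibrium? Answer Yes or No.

Total = 170 ≥ 100: provided.
Village 1 (pledges 60, payoff 49): dropping to 0 → total 110, payoff 109. Profitable deviation.

No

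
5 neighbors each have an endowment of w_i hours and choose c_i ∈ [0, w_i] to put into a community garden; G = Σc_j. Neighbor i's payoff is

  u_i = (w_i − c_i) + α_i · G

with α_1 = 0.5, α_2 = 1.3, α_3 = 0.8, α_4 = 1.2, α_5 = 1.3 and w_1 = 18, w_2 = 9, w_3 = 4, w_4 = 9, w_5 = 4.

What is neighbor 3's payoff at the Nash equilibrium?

21.6

∂u_i/∂c_i = α_i − 1, so neighbor i contributes w_i if α_i > 1, else 0.
α_i > 1 for i ∈ {2, 4, 5}; NE contributions (0, 9, 0, 9, 4), G = 22.
u_3 = (4 − 0) + 0.8·22 = 21.6.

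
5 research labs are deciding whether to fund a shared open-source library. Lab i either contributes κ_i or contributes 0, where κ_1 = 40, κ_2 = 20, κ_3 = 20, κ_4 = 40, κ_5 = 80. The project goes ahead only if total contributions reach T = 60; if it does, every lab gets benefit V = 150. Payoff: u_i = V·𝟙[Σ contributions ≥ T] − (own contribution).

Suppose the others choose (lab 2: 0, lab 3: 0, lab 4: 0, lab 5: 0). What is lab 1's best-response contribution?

Others' total = 0. Even contributing 40 gives 40 < 60: no benefit either way.
Best response: 0.

0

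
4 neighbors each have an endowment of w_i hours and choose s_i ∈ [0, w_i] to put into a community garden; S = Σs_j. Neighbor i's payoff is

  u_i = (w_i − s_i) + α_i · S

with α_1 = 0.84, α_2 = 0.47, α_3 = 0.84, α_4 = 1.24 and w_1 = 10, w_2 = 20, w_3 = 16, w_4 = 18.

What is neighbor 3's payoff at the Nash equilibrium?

31.12

∂u_i/∂s_i = α_i − 1, so neighbor i contributes w_i if α_i > 1, else 0.
α_i > 1 for i ∈ {4}; NE contributions (0, 0, 0, 18), S = 18.
u_3 = (16 − 0) + 0.84·18 = 31.12.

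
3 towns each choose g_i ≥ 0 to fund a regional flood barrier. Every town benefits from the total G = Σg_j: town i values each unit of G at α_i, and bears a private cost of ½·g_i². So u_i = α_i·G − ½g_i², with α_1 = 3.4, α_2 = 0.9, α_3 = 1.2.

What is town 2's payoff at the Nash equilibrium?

4.545

Town i's FOC: ∂u_i/∂g_i = α_i − g_i = 0, so g_i* = α_i.
NE contributions = (3.4, 0.9, 1.2); G = 5.5.
u_2 = α_2·G − ½·(g_2)² = 0.9·5.5 − ½·0.9² = 4.545.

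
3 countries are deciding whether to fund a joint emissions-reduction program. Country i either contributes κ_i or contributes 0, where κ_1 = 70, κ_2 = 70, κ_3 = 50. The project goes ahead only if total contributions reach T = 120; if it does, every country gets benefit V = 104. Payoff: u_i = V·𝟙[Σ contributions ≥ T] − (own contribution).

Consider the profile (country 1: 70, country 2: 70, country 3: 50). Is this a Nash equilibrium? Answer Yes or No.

No

Total = 190 ≥ 120: provided.
Country 1 (pledges 70, payoff 34): dropping to 0 → total 120, payoff 104. Profitable deviation.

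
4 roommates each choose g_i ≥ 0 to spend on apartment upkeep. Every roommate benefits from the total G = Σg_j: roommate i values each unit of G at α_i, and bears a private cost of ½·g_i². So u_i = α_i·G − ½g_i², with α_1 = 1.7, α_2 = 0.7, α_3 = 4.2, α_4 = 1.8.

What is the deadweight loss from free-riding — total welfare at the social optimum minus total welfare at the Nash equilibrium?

82.69

Roommate i's FOC: ∂u_i/∂g_i = α_i − g_i = 0, so g_i* = α_i.
NE contributions = (1.7, 0.7, 4.2, 1.8); G = 8.4.
W^NE = (Σα)·G − ½Σα_i² = 8.4² − ½·24.26 = 58.43.
Planner sets g_i = Σα_j = 8.4 for every i, so G^SO = 4·8.4 = 33.6.
W^SO = (Σα)·G^SO − ½·4·(Σα)² = (4/2)·8.4² = 141.12.
Deadweight loss = W^SO − W^NE = 82.69.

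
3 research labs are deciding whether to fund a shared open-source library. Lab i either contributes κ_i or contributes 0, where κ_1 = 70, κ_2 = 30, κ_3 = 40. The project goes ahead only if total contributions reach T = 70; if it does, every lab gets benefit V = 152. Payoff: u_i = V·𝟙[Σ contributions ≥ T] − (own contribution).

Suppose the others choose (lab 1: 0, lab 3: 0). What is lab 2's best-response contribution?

Others' total = 0. Even contributing 30 gives 30 < 70: no benefit either way.
Best response: 0.

0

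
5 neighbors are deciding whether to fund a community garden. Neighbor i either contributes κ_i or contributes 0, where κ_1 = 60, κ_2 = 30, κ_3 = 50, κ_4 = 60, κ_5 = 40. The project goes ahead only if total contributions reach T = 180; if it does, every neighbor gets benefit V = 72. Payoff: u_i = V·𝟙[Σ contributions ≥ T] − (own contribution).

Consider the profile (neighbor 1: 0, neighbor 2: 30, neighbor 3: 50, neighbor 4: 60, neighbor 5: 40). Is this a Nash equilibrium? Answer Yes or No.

Total = 180 ≥ 180: provided.
Neighbor 1 (pledges 0, payoff 72): pledging 60 → total 240, payoff 12. No gain.
Neighbor 2 (pledges 30, payoff 42): dropping to 0 → total 150, payoff 0. No gain.
Neighbor 3 (pledges 50, payoff 22): dropping to 0 → total 130, payoff 0. No gain.
Neighbor 4 (pledges 60, payoff 12): dropping to 0 → total 120, payoff 0. No gain.
Neighbor 5 (pledges 40, payoff 32): dropping to 0 → total 140, payoff 0. No gain.

Yes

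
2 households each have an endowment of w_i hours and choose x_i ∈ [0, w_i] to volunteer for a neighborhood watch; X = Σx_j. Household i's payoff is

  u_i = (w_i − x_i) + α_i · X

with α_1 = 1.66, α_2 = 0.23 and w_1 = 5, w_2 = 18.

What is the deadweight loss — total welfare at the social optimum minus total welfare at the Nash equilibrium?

16.02

∂u_i/∂x_i = α_i − 1, so household i contributes w_i if α_i > 1, else 0.
α_i > 1 for i ∈ {1}; NE contributions (5, 0), X = 5.
W^NE = Σw_i − X^NE + (Σα_i)·X^NE = 23 + 0.89·5 = 27.45.
Planner: ∂(Σu_j)/∂x_i = Σα_j − 1 = 0.89 > 0, so everyone contributes w_i; X^SO = 23, W^SO = 23 + 0.89·23 = 43.47.
Deadweight loss = 16.02.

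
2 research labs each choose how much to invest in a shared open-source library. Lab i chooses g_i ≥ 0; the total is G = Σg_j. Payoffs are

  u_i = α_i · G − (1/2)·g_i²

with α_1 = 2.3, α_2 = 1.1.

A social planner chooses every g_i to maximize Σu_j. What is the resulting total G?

6.8

Planner FOC: ∂(Σu_j)/∂g_i = (Σα_j) − g_i = 0, so g_i^SO = Σα_j = 3.4 for every i; G^SO = 6.8.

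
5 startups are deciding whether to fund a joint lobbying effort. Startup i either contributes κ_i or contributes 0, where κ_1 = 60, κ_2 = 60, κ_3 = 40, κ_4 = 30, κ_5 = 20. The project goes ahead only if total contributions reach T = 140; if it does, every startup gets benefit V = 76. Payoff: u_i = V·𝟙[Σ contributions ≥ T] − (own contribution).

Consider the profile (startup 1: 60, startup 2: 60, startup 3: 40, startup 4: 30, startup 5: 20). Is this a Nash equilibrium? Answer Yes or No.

No

Total = 210 ≥ 140: provided.
Startup 1 (pledges 60, payoff 16): dropping to 0 → total 150, payoff 76. Profitable deviation.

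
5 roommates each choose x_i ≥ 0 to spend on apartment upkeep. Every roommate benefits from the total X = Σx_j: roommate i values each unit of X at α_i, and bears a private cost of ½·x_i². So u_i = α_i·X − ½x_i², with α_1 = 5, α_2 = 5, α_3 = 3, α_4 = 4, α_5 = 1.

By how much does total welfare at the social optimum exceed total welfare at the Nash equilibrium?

Roommate i's FOC: ∂u_i/∂x_i = α_i − x_i = 0, so x_i* = α_i.
NE contributions = (5, 5, 3, 4, 1); X = 18.
W^NE = (Σα)·X − ½Σα_i² = 18² − ½·76 = 286.
Planner sets x_i = Σα_j = 18 for every i, so X^SO = 5·18 = 90.
W^SO = (Σα)·X^SO − ½·5·(Σα)² = (5/2)·18² = 810.
Deadweight loss = W^SO − W^NE = 524.

524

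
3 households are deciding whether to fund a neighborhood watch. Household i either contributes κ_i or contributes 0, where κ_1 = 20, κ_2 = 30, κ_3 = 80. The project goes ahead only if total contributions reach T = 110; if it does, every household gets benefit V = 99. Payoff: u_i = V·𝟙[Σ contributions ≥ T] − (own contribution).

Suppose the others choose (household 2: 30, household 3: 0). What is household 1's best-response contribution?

Others' total = 30. Even contributing 20 gives 50 < 110: no benefit either way.
Best response: 0.

0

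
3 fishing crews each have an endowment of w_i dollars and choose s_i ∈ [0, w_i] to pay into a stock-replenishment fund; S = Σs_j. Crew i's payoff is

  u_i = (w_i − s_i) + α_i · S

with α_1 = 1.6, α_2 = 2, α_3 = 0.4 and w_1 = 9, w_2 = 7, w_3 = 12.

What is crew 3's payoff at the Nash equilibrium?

∂u_i/∂s_i = α_i − 1, so crew i contributes w_i if α_i > 1, else 0.
α_i > 1 for i ∈ {1, 2}; NE contributions (9, 7, 0), S = 16.
u_3 = (12 − 0) + 0.4·16 = 18.4.

18.4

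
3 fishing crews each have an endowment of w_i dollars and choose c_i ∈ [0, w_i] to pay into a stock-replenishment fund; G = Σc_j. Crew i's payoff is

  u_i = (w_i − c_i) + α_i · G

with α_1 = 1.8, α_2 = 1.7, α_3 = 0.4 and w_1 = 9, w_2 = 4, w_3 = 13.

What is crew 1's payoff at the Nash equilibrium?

23.4

∂u_i/∂c_i = α_i − 1, so crew i contributes w_i if α_i > 1, else 0.
α_i > 1 for i ∈ {1, 2}; NE contributions (9, 4, 0), G = 13.
u_1 = (9 − 9) + 1.8·13 = 23.4.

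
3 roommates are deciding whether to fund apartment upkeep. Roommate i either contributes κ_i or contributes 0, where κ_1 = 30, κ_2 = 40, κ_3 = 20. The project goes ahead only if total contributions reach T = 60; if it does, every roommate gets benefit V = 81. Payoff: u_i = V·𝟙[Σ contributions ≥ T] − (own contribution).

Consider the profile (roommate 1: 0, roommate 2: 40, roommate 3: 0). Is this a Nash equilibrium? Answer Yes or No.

Total = 40 < 60: not provided.
Roommate 1 (pledges 0, payoff 0): pledging 30 → total 70, payoff 51. Profitable deviation.

No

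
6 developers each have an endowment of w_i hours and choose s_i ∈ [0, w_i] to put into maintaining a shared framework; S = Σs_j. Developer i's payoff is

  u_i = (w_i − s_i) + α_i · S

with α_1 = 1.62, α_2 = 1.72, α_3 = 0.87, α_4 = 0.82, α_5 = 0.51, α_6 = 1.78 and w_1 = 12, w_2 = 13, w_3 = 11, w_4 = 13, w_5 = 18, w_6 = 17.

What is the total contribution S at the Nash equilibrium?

42

∂u_i/∂s_i = α_i − 1, so developer i contributes w_i if α_i > 1, else 0.
α_i > 1 for i ∈ {1, 2, 6}; NE contributions (12, 13, 0, 0, 0, 17), S = 42.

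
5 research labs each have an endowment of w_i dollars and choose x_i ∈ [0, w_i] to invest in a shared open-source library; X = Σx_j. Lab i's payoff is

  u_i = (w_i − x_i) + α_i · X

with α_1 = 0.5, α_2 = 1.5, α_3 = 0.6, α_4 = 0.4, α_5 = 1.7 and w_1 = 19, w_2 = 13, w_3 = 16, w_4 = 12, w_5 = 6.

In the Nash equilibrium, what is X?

∂u_i/∂x_i = α_i − 1, so lab i contributes w_i if α_i > 1, else 0.
α_i > 1 for i ∈ {2, 5}; NE contributions (0, 13, 0, 0, 6), X = 19.

19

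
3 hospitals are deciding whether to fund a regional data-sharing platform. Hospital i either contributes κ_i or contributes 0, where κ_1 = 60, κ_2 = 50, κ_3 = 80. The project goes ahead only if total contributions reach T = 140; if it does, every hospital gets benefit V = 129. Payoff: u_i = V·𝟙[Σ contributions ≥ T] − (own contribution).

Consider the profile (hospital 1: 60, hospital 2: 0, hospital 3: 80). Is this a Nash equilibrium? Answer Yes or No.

Yes

Total = 140 ≥ 140: provided.
Hospital 1 (pledges 60, payoff 69): dropping to 0 → total 80, payoff 0. No gain.
Hospital 2 (pledges 0, payoff 129): pledging 50 → total 190, payoff 79. No gain.
Hospital 3 (pledges 80, payoff 49): dropping to 0 → total 60, payoff 0. No gain.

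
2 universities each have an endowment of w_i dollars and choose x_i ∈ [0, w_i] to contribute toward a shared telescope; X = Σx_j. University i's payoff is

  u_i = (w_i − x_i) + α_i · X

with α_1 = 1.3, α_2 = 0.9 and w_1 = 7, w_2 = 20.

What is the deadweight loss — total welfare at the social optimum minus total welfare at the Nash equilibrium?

24

∂u_i/∂x_i = α_i − 1, so university i contributes w_i if α_i > 1, else 0.
α_i > 1 for i ∈ {1}; NE contributions (7, 0), X = 7.
W^NE = Σw_i − X^NE + (Σα_i)·X^NE = 27 + 1.2·7 = 35.4.
Planner: ∂(Σu_j)/∂x_i = Σα_j − 1 = 1.2 > 0, so everyone contributes w_i; X^SO = 27, W^SO = 27 + 1.2·27 = 59.4.
Deadweight loss = 24.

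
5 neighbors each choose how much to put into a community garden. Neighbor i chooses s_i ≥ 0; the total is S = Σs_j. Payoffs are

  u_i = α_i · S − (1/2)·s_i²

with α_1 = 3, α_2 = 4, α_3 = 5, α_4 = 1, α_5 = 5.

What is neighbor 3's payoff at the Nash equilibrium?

77.5

Neighbor i's FOC: ∂u_i/∂s_i = α_i − s_i = 0, so s_i* = α_i.
NE contributions = (3, 4, 5, 1, 5); S = 18.
u_3 = α_3·S − ½·(s_3)² = 5·18 − ½·5² = 77.5.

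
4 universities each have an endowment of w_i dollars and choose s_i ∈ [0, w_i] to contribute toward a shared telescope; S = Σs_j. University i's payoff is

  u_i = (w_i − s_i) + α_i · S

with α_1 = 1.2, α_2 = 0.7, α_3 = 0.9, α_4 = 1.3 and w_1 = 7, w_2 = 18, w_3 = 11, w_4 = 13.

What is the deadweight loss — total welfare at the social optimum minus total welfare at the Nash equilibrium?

89.9

∂u_i/∂s_i = α_i − 1, so university i contributes w_i if α_i > 1, else 0.
α_i > 1 for i ∈ {1, 4}; NE contributions (7, 0, 0, 13), S = 20.
W^NE = Σw_i − S^NE + (Σα_i)·S^NE = 49 + 3.1·20 = 111.
Planner: ∂(Σu_j)/∂s_i = Σα_j − 1 = 3.1 > 0, so everyone contributes w_i; S^SO = 49, W^SO = 49 + 3.1·49 = 200.9.
Deadweight loss = 89.9.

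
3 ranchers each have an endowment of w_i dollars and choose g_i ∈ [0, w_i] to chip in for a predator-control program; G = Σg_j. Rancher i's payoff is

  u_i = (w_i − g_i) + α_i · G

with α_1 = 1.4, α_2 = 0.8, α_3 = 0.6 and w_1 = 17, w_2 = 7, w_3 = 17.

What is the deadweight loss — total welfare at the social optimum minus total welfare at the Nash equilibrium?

∂u_i/∂g_i = α_i − 1, so rancher i contributes w_i if α_i > 1, else 0.
α_i > 1 for i ∈ {1}; NE contributions (17, 0, 0), G = 17.
W^NE = Σw_i − G^NE + (Σα_i)·G^NE = 41 + 1.8·17 = 71.6.
Planner: ∂(Σu_j)/∂g_i = Σα_j − 1 = 1.8 > 0, so everyone contributes w_i; G^SO = 41, W^SO = 41 + 1.8·41 = 114.8.
Deadweight loss = 43.2.

43.2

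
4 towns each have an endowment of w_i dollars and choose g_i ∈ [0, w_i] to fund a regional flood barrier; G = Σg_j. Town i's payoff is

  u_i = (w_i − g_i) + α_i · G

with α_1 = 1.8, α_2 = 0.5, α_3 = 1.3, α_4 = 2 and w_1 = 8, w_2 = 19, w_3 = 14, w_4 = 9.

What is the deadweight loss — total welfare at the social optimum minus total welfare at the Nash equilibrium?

87.4

∂u_i/∂g_i = α_i − 1, so town i contributes w_i if α_i > 1, else 0.
α_i > 1 for i ∈ {1, 3, 4}; NE contributions (8, 0, 14, 9), G = 31.
W^NE = Σw_i − G^NE + (Σα_i)·G^NE = 50 + 4.6·31 = 192.6.
Planner: ∂(Σu_j)/∂g_i = Σα_j − 1 = 4.6 > 0, so everyone contributes w_i; G^SO = 50, W^SO = 50 + 4.6·50 = 280.
Deadweight loss = 87.4.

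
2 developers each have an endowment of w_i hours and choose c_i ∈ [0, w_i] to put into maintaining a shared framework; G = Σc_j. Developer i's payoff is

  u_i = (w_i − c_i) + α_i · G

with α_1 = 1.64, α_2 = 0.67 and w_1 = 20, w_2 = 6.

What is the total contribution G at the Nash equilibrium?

20

∂u_i/∂c_i = α_i − 1, so developer i contributes w_i if α_i > 1, else 0.
α_i > 1 for i ∈ {1}; NE contributions (20, 0), G = 20.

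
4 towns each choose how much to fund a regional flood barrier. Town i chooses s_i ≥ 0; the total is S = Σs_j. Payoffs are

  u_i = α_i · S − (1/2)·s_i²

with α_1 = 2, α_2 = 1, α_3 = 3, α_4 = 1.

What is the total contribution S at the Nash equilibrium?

Town i's FOC: ∂u_i/∂s_i = α_i − s_i = 0, so s_i* = α_i.
NE contributions = (2, 1, 3, 1); S = 7.

7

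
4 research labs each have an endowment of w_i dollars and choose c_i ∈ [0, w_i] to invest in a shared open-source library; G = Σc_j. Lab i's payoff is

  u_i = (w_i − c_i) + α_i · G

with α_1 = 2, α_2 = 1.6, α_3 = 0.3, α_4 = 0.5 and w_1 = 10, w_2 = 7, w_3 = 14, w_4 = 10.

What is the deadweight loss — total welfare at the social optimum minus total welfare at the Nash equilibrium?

81.6

∂u_i/∂c_i = α_i − 1, so lab i contributes w_i if α_i > 1, else 0.
α_i > 1 for i ∈ {1, 2}; NE contributions (10, 7, 0, 0), G = 17.
W^NE = Σw_i − G^NE + (Σα_i)·G^NE = 41 + 3.4·17 = 98.8.
Planner: ∂(Σu_j)/∂c_i = Σα_j − 1 = 3.4 > 0, so everyone contributes w_i; G^SO = 41, W^SO = 41 + 3.4·41 = 180.4.
Deadweight loss = 81.6.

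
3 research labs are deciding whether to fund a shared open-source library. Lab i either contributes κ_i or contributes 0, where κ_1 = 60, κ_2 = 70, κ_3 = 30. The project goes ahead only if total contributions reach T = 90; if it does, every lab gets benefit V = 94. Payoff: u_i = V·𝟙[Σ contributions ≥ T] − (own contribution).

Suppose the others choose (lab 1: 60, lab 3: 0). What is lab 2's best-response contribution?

Others' total = 60. Contributing 70 brings total to 130 ≥ 90: gain V − κ_2 = 24.
Best response: 70.

70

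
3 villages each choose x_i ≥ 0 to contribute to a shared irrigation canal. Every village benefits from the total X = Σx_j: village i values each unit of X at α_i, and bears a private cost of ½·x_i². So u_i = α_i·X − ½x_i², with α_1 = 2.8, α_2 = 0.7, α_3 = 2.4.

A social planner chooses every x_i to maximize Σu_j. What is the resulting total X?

Planner FOC: ∂(Σu_j)/∂x_i = (Σα_j) − x_i = 0, so x_i^SO = Σα_j = 5.9 for every i; X^SO = 17.7.

17.7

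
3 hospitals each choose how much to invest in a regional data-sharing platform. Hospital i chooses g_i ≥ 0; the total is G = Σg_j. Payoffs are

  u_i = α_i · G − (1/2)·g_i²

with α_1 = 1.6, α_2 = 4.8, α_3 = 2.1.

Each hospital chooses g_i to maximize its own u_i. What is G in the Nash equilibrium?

8.5

Hospital i's FOC: ∂u_i/∂g_i = α_i − g_i = 0, so g_i* = α_i.
NE contributions = (1.6, 4.8, 2.1); G = 8.5.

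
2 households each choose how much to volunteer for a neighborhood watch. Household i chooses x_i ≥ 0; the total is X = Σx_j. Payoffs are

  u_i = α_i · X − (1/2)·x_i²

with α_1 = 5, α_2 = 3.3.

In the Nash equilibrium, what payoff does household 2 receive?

21.945

Household i's FOC: ∂u_i/∂x_i = α_i − x_i = 0, so x_i* = α_i.
NE contributions = (5, 3.3); X = 8.3.
u_2 = α_2·X − ½·(x_2)² = 3.3·8.3 − ½·3.3² = 21.945.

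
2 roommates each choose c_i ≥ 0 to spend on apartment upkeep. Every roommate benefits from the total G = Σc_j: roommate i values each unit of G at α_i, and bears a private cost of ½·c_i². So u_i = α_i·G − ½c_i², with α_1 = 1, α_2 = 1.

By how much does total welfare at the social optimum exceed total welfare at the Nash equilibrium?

Roommate i's FOC: ∂u_i/∂c_i = α_i − c_i = 0, so c_i* = α_i.
NE contributions = (1, 1); G = 2.
W^NE = (Σα)·G − ½Σα_i² = 2² − ½·2 = 3.
Planner sets c_i = Σα_j = 2 for every i, so G^SO = 2·2 = 4.
W^SO = (Σα)·G^SO − ½·2·(Σα)² = (2/2)·2² = 4.
Deadweight loss = W^SO − W^NE = 1.

1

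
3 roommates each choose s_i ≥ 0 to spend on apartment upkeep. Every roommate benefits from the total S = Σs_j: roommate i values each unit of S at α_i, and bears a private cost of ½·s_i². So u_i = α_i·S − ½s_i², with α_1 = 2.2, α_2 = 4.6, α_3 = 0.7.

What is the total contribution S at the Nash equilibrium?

Roommate i's FOC: ∂u_i/∂s_i = α_i − s_i = 0, so s_i* = α_i.
NE contributions = (2.2, 4.6, 0.7); S = 7.5.

7.5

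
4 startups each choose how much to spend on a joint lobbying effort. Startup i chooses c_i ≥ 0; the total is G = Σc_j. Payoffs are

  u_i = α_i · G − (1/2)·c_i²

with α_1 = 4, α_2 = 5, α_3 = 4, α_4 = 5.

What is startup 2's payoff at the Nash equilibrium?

Startup i's FOC: ∂u_i/∂c_i = α_i − c_i = 0, so c_i* = α_i.
NE contributions = (4, 5, 4, 5); G = 18.
u_2 = α_2·G − ½·(c_2)² = 5·18 − ½·5² = 77.5.

77.5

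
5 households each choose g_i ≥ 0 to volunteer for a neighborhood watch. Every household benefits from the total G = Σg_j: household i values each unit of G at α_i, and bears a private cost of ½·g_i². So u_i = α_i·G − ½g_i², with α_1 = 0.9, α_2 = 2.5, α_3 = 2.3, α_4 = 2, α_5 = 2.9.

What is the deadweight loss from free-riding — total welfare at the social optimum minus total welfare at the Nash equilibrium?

180.92

Household i's FOC: ∂u_i/∂g_i = α_i − g_i = 0, so g_i* = α_i.
NE contributions = (0.9, 2.5, 2.3, 2, 2.9); G = 10.6.
W^NE = (Σα)·G − ½Σα_i² = 10.6² − ½·24.76 = 99.98.
Planner sets g_i = Σα_j = 10.6 for every i, so G^SO = 5·10.6 = 53.
W^SO = (Σα)·G^SO − ½·5·(Σα)² = (5/2)·10.6² = 280.9.
Deadweight loss = W^SO − W^NE = 180.92.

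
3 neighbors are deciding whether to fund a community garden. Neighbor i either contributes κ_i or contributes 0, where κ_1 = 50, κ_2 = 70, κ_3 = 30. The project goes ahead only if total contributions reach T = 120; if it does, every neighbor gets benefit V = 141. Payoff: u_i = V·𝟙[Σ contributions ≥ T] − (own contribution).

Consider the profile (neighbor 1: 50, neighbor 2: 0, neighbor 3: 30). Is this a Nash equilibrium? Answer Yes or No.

No

Total = 80 < 120: not provided.
Neighbor 1 (pledges 50, payoff -50): dropping to 0 → total 30, payoff 0. Profitable deviation.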